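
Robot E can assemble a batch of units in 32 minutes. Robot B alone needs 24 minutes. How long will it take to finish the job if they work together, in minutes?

96/7 minutes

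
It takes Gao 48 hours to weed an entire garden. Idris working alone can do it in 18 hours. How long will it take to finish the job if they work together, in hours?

144/11 hours

Combined rate: 1/48 + 1/18 = (3 + 8)/144 = 11/144 per hour.
Time = 1 ÷ (11/144) = 144/11 hours.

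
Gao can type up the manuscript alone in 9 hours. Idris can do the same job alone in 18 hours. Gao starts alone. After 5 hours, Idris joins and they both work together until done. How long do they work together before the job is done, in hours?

In the first 5 hours Gao alone does 5/9 of the job, leaving 4/9.
Once everyone is working, combined rate: 1/9 + 1/18 = (2 + 1)/18 = 3/18 = 1/6 per hour.
Remaining 4/9 at 1/6 per hour takes 8/3 hours.

8/3 hours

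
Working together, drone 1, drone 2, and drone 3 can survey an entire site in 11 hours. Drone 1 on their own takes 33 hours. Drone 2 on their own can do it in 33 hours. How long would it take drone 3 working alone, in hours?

Combined rate is 1/11 per hour.
Known contribution: 1/33 + 1/33 = (1 + 1)/33 = 2/33 per hour.
So drone 3's rate is 1/11 − 2/33 = 1/33, meaning 33 hours alone.

33 hours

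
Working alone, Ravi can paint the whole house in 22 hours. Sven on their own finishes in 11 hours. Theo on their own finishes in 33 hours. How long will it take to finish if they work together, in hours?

Combined rate: 1/22 + 1/11 + 1/33 = (3 + 6 + 2)/66 = 11/66 = 1/6 per hour.
Time = 1 ÷ (1/6) = 6 hours.

6 hours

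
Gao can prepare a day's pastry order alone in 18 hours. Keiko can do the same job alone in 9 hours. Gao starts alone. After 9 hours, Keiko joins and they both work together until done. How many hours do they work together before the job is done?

In the first 9 hours Gao alone does 9/18 = 1/2 of the job, leaving 1/2.
Once everyone is working, combined rate: 1/18 + 1/9 = (1 + 2)/18 = 3/18 = 1/6 per hour.
Remaining 1/2 at 1/6 per hour takes 3 hours.

3 hours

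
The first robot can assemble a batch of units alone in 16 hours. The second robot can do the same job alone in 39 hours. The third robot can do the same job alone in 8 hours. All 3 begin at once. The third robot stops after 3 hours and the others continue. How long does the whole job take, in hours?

In the first 3 hours the combined rate is 133/624, so 133/208 of the job is done, leaving 75/208.
After the third robot leaves the rate is 55/624 per hour; the remaining 75/208 takes 45/11 hours.
Total = 3 + 45/11 = 78/11 hours.

78/11 hours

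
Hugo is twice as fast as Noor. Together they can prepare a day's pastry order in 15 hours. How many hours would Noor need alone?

Let Noor's rate be r; then Hugo's rate is 2r, so together (2 + 1)r = 3r = 1/15.
Thus r = 1/45 per hour.
Noor alone: 45 hours; Hugo alone: 45/2 hours.

45 hours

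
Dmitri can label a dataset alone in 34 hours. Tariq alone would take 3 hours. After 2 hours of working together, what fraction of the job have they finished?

37/51

Combined rate: 1/34 + 1/3 = (3 + 34)/102 = 37/102 per hour.
In 2 hours they complete 2·37/102 = 37/51 of the job.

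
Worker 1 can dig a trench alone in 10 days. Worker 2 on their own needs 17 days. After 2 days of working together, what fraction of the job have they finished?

27/85

Combined rate: 1/10 + 1/17 = (17 + 10)/170 = 27/170 per day.
In 2 days they complete 2·27/170 = 27/85 of the job.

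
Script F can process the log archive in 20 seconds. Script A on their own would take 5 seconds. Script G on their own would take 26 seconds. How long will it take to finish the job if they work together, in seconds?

52/15 seconds

Combined rate: 1/20 + 1/5 + 1/26 = (13 + 52 + 10)/260 = 75/260 = 15/52 per second.
Time = 1 ÷ (15/52) = 52/15 seconds.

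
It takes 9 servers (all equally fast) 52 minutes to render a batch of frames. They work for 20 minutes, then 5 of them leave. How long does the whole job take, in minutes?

One server does 1/468 of the job per minute.
After 20 minutes with 9 servers, 5/13 is done (8/13 left).
With 4 servers the rate is 4/468 = 1/117, so the rest takes 8/13 ÷ 1/117 = 72 minutes.
Total = 20 + 72 = 92 minutes.

92 minutes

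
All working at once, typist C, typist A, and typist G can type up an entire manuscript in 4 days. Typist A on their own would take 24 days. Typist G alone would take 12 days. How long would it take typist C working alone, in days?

8 days

Combined rate is 1/4 per day.
Known contribution: 1/24 + 1/12 = (1 + 2)/24 = 3/24 = 1/8 per day.
So typist C's rate is 1/4 − 1/8 = 1/8, meaning 8 days alone.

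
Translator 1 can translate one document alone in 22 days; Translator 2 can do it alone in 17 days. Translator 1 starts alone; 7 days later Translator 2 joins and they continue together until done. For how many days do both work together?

In 7 days Translator 1 does 7/22 of the job, leaving 15/22.
Translator 1 and Translator 2 together work at 39/374 per day, so finishing takes 15/22 ÷ 39/374 = 85/13 days.

85/13 days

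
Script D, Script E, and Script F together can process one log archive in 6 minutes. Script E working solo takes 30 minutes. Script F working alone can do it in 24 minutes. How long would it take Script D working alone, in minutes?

120/11 minutes

Combined rate is 1/6 per minute.
Known contribution: 1/30 + 1/24 = (4 + 5)/120 = 9/120 = 3/40 per minute.
So Script D's rate is 1/6 − 3/40 = 11/120, meaning 120/11 minutes alone.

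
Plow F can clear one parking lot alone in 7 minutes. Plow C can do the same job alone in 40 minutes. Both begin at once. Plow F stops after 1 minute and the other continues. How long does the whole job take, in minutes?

In the first 1 minute the combined rate is 47/280, so 47/280 of the job is done, leaving 233/280.
After plow F leaves the rate is 1/40 per minute; the remaining 233/280 takes 233/7 minutes.
Total = 1 + 233/7 = 240/7 minutes.

240/7 minutes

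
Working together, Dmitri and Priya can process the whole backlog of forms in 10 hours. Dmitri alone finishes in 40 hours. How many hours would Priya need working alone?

40/3 hours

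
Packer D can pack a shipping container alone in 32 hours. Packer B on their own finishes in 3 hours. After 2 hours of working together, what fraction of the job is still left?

Combined rate: 1/32 + 1/3 = (3 + 32)/96 = 35/96 per hour.
In 2 hours they complete 2·35/96 = 35/48 of the job.
So 13/48 remains.

13/48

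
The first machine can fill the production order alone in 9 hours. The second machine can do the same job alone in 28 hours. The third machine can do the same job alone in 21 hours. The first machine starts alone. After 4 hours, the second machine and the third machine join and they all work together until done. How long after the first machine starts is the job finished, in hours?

In the first 4 hours the first machine alone does 4/9 of the job, leaving 5/9.
Once everyone is working, combined rate: 1/9 + 1/28 + 1/21 = (28 + 9 + 12)/252 = 49/252 = 7/36 per hour.
Remaining 5/9 at 7/36 per hour takes 20/7 hours.
Total from the start = 4 + 20/7 = 48/7 hours.

48/7 hours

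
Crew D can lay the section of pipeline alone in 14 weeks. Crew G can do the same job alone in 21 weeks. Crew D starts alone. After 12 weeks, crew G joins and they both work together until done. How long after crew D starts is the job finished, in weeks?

66/5 weeks

In the first 12 weeks crew D alone does 12/14 = 6/7 of the job, leaving 1/7.
Once everyone is working, combined rate: 1/14 + 1/21 = (3 + 2)/42 = 5/42 per week.
Remaining 1/7 at 5/42 per week takes 6/5 weeks.
Total from the start = 12 + 6/5 = 66/5 weeks.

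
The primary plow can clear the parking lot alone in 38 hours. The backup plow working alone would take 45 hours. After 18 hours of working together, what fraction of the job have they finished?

Combined rate: 1/38 + 1/45 = (45 + 38)/1710 = 83/1710 per hour.
In 18 hours they complete 18·83/1710 = 83/95 of the job.

83/95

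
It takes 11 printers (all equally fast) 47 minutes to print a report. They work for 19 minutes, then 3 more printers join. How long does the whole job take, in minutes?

One printer does 1/517 of the job per minute.
After 19 minutes with 11 printers, 19/47 is done (28/47 left).
With 14 printers the rate is 14/517, so the rest takes 28/47 ÷ 14/517 = 22 minutes.
Total = 19 + 22 = 41 minutes.

41 minutes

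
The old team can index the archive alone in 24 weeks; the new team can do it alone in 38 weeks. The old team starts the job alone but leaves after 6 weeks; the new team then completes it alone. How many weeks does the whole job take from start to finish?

69/2 weeks

In 6 weeks the old team does 6/24 = 1/4 of the job, leaving 3/4.
The new team works at 1/38 per week, so finishing takes 3/4 ÷ 1/38 = 57/2 weeks.
Total time = 6 + 57/2 = 69/2 weeks.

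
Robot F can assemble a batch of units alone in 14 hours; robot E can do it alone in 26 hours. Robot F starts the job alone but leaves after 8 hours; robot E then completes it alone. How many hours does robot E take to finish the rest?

78/7 hours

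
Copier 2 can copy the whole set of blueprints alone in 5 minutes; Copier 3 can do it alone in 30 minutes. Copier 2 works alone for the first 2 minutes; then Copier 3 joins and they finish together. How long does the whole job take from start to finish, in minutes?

In 2 minutes Copier 2 does 2/5 of the job, leaving 3/5.
Copier 2 and Copier 3 together work at 7/30 per minute, so finishing takes 3/5 ÷ 7/30 = 18/7 minutes.
Total time = 2 + 18/7 = 32/7 minutes.

32/7 minutes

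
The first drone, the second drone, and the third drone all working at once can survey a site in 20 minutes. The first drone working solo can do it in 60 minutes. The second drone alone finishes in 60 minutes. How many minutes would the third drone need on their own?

60 minutes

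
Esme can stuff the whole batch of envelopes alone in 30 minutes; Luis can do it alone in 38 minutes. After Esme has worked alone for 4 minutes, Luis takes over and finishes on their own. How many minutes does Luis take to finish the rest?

In 4 minutes Esme does 4/30 = 2/15 of the job, leaving 13/15.
Luis works at 1/38 per minute, so finishing takes 13/15 ÷ 1/38 = 494/15 minutes.

494/15 minutes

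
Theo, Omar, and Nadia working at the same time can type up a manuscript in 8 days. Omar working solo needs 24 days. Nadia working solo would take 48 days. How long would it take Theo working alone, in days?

16 days

Combined rate is 1/8 per day.
Known contribution: 1/24 + 1/48 = (2 + 1)/48 = 3/48 = 1/16 per day.
So Theo's rate is 1/8 − 1/16 = 1/16, meaning 16 days alone.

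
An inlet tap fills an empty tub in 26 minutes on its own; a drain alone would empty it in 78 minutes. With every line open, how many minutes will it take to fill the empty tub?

39 minutes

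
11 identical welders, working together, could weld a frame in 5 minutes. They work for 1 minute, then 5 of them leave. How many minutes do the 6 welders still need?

22/3 minutes

One welder does 1/55 of the job per minute.
After 1 minute with 11 welders, 1/5 is done (4/5 left).
With 6 welders the rate is 6/55, so the rest takes 4/5 ÷ 6/55 = 22/3 minutes.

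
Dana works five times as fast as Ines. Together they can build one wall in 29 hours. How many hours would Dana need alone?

Let Ines's rate be r; then Dana's rate is 5r, so together (5 + 1)r = 6r = 1/29.
Thus r = 1/174 per hour.
Ines alone: 174 hours; Dana alone: 174/5 hours.

174/5 hours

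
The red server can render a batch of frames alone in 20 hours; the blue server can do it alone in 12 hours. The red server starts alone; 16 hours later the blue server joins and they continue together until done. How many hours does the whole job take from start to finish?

In 16 hours the red server does 16/20 = 4/5 of the job, leaving 1/5.
The red server and the blue server together work at 2/15 per hour, so finishing takes 1/5 ÷ 2/15 = 3/2 hours.
Total time = 16 + 3/2 = 35/2 hours.

35/2 hours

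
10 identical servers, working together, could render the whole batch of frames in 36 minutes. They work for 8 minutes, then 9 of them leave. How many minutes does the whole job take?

288 minutes

One server does 1/360 of the job per minute.
After 8 minutes with 10 servers, 2/9 is done (7/9 left).
With 1 server the rate is 1/360, so the rest takes 7/9 ÷ 1/360 = 280 minutes.
Total = 8 + 280 = 288 minutes.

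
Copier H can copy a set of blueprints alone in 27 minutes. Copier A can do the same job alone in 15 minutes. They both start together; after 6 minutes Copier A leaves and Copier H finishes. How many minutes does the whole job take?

In the first 6 minutes the combined rate is 14/135, so 28/45 of the job is done, leaving 17/45.
After Copier A leaves the rate is 1/27 per minute; the remaining 17/45 takes 51/5 minutes.
Total = 6 + 51/5 = 81/5 minutes.

81/5 minutes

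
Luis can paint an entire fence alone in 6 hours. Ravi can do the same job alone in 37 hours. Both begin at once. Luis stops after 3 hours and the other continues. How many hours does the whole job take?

37/2 hours

In the first 3 hours the combined rate is 43/222, so 43/74 of the job is done, leaving 31/74.
After Luis leaves the rate is 1/37 per hour; the remaining 31/74 takes 31/2 hours.
Total = 3 + 31/2 = 37/2 hours.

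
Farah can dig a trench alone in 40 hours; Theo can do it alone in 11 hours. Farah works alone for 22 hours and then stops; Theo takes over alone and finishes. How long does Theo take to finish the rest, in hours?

99/20 hours

In 22 hours Farah does 22/40 = 11/20 of the job, leaving 9/20.
Theo works at 1/11 per hour, so finishing takes 9/20 ÷ 1/11 = 99/20 hours.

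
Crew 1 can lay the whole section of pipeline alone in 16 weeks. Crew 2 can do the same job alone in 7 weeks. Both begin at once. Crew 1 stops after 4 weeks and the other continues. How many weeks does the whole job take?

21/4 weeks

In the first 4 weeks the combined rate is 23/112, so 23/28 of the job is done, leaving 5/28.
After crew 1 leaves the rate is 1/7 per week; the remaining 5/28 takes 5/4 weeks.
Total = 4 + 5/4 = 21/4 weeks.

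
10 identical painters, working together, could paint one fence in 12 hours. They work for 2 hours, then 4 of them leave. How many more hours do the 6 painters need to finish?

50/3 hours

One painter does 1/120 of the job per hour.
After 2 hours with 10 painters, 1/6 is done (5/6 left).
With 6 painters the rate is 6/120 = 1/20, so the rest takes 5/6 ÷ 1/20 = 50/3 hours.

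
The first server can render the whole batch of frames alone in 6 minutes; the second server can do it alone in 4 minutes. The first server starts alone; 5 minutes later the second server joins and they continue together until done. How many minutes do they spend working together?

In 5 minutes the first server does 5/6 of the job, leaving 1/6.
The first server and the second server together work at 5/12 per minute, so finishing takes 1/6 ÷ 5/12 = 2/5 minutes.

2/5 minutes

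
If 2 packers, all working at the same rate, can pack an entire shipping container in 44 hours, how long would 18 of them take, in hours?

44/9 hours

Total work is 2·44 = 88 packer-hours.
With 18 packers: 88/18 = 44/9 hours.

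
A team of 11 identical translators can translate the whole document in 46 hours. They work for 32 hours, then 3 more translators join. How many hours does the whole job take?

One translator does 1/506 of the job per hour.
After 32 hours with 11 translators, 16/23 is done (7/23 left).
With 14 translators the rate is 14/506 = 7/253, so the rest takes 7/23 ÷ 7/253 = 11 hours.
Total = 32 + 11 = 43 hours.

43 hours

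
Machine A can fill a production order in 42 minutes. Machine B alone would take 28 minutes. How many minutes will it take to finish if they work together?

84/5 minutes

Combined rate: 1/42 + 1/28 = (2 + 3)/84 = 5/84 per minute.
Time = 1 ÷ (5/84) = 84/5 minutes.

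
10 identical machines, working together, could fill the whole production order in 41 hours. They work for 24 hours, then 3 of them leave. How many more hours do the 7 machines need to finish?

One machine does 1/410 of the job per hour.
After 24 hours with 10 machines, 24/41 is done (17/41 left).
With 7 machines the rate is 7/410, so the rest takes 17/41 ÷ 7/410 = 170/7 hours.

170/7 hours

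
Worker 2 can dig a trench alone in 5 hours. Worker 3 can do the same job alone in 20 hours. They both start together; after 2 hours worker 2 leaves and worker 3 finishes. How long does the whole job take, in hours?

In the first 2 hours the combined rate is 1/4, so 1/2 of the job is done, leaving 1/2.
After worker 2 leaves the rate is 1/20 per hour; the remaining 1/2 takes 10 hours.
Total = 2 + 10 = 12 hours.

12 hours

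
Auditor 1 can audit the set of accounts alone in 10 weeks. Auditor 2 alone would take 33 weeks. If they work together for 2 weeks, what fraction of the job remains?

122/165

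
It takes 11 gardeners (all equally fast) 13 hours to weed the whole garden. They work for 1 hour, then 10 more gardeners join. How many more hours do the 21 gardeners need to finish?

44/7 hours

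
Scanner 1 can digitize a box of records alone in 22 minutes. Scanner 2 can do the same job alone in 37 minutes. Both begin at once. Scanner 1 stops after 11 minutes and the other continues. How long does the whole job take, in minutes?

In the first 11 minutes the combined rate is 59/814, so 59/74 of the job is done, leaving 15/74.
After scanner 1 leaves the rate is 1/37 per minute; the remaining 15/74 takes 15/2 minutes.
Total = 11 + 15/2 = 37/2 minutes.

37/2 minutes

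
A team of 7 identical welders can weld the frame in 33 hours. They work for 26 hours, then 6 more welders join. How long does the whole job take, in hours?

387/13 hours

One welder does 1/231 of the job per hour.
After 26 hours with 7 welders, 26/33 is done (7/33 left).
With 13 welders the rate is 13/231, so the rest takes 7/33 ÷ 13/231 = 49/13 hours.
Total = 26 + 49/13 = 387/13 hours.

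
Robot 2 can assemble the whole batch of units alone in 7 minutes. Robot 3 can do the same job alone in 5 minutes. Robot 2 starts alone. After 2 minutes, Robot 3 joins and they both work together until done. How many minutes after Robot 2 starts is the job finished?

49/12 minutes

In the first 2 minutes Robot 2 alone does 2/7 of the job, leaving 5/7.
Once everyone is working, combined rate: 1/7 + 1/5 = (5 + 7)/35 = 12/35 per minute.
Remaining 5/7 at 12/35 per minute takes 25/12 minutes.
Total from the start = 2 + 25/12 = 49/12 minutes.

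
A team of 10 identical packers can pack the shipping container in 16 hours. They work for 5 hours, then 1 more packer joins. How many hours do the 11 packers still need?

10 hours

One packer does 1/160 of the job per hour.
After 5 hours with 10 packers, 5/16 is done (11/16 left).
With 11 packers the rate is 11/160, so the rest takes 11/16 ÷ 11/160 = 10 hours.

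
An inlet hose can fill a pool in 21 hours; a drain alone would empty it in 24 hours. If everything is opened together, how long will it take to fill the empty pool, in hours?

Net rate = 1/21 − 1/24 = (8 − 7)/168 = 1/168 per hour.
Filling time = 1 ÷ (1/168) = 168 hours.

168 hours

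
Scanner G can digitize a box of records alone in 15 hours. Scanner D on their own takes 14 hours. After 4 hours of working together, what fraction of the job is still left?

Combined rate: 1/15 + 1/14 = (14 + 15)/210 = 29/210 per hour.
In 4 hours they complete 4·29/210 = 58/105 of the job.
So 47/105 remains.

47/105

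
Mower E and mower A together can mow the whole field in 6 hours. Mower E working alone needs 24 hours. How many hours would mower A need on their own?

8 hours

Combined rate is 1/6 per hour.
Known contribution: 1/24 per hour.
So mower A's rate is 1/6 − 1/24 = 1/8, meaning 8 hours alone.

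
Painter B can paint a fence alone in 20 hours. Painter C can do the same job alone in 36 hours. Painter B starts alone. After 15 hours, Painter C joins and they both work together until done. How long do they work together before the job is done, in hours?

45/14 hours

In the first 15 hours Painter B alone does 15/20 = 3/4 of the job, leaving 1/4.
Once everyone is working, combined rate: 1/20 + 1/36 = (9 + 5)/180 = 14/180 = 7/90 per hour.
Remaining 1/4 at 7/90 per hour takes 45/14 hours.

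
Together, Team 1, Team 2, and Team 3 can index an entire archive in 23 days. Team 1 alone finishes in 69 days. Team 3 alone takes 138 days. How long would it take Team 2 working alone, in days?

46 days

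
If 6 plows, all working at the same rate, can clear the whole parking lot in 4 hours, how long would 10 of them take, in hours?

Total work is 6·4 = 24 plow-hours.
With 10 plows: 24/10 = 12/5 hours.

12/5 hours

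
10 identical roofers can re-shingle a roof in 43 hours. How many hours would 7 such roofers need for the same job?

430/7 hours

Total work is 10·43 = 430 roofer-hours.
With 7 roofers: 430/7 hours.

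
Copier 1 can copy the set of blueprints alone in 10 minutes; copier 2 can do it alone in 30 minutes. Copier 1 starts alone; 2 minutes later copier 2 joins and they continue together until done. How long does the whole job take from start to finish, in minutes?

In 2 minutes copier 1 does 2/10 = 1/5 of the job, leaving 4/5.
Copier 1 and copier 2 together work at 2/15 per minute, so finishing takes 4/5 ÷ 2/15 = 6 minutes.
Total time = 2 + 6 = 8 minutes.

8 minutes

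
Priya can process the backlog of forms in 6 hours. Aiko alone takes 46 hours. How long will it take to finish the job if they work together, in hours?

With two workers the combined time is the product over the sum: 6·46/(6+46) = 276/52 = 69/13 hours.

69/13 hours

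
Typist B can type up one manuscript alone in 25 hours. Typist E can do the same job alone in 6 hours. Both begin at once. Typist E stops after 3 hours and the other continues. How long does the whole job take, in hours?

In the first 3 hours the combined rate is 31/150, so 31/50 of the job is done, leaving 19/50.
After typist E leaves the rate is 1/25 per hour; the remaining 19/50 takes 19/2 hours.
Total = 3 + 19/2 = 25/2 hours.

25/2 hours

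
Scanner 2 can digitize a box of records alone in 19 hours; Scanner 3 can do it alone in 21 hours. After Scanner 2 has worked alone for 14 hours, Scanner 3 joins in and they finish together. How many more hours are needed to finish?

21/8 hours

In 14 hours Scanner 2 does 14/19 of the job, leaving 5/19.
Scanner 2 and Scanner 3 together work at 40/399 per hour, so finishing takes 5/19 ÷ 40/399 = 21/8 hours.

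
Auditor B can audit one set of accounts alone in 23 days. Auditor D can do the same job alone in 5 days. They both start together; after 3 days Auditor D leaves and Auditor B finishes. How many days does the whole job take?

In the first 3 days the combined rate is 28/115, so 84/115 of the job is done, leaving 31/115.
After Auditor D leaves the rate is 1/23 per day; the remaining 31/115 takes 31/5 days.
Total = 3 + 31/5 = 46/5 days.

46/5 days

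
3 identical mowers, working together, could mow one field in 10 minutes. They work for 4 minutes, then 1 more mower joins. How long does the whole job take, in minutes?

17/2 minutes

One mower does 1/30 of the job per minute.
After 4 minutes with 3 mowers, 2/5 is done (3/5 left).
With 4 mowers the rate is 4/30 = 2/15, so the rest takes 3/5 ÷ 2/15 = 9/2 minutes.
Total = 4 + 9/2 = 17/2 minutes.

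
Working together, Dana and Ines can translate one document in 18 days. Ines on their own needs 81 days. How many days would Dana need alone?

162/7 days

Combined rate is 1/18 per day.
Known contribution: 1/81 per day.
So Dana's rate is 1/18 − 1/81 = 7/162, meaning 162/7 days alone.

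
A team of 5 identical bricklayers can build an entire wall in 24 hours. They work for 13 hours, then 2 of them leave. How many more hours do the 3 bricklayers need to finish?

55/3 hours

One bricklayer does 1/120 of the job per hour.
After 13 hours with 5 bricklayers, 13/24 is done (11/24 left).
With 3 bricklayers the rate is 3/120 = 1/40, so the rest takes 11/24 ÷ 1/40 = 55/3 hours.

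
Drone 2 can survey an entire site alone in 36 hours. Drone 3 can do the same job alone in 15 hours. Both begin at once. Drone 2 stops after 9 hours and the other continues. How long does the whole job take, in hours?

45/4 hours

In the first 9 hours the combined rate is 17/180, so 17/20 of the job is done, leaving 3/20.
After drone 2 leaves the rate is 1/15 per hour; the remaining 3/20 takes 9/4 hours.
Total = 9 + 9/4 = 45/4 hours.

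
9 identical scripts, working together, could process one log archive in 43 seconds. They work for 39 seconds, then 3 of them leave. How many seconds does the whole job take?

45 seconds

One script does 1/387 of the job per second.
After 39 seconds with 9 scripts, 39/43 is done (4/43 left).
With 6 scripts the rate is 6/387 = 2/129, so the rest takes 4/43 ÷ 2/129 = 6 seconds.
Total = 39 + 6 = 45 seconds.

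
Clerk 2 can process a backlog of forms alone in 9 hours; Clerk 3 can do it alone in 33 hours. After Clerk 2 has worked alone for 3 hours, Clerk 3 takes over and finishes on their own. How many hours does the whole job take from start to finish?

25 hours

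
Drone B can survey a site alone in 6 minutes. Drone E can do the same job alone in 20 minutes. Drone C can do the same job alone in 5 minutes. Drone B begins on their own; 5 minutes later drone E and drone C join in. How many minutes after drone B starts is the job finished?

In the first 5 minutes drone B alone does 5/6 of the job, leaving 1/6.
Once everyone is working, combined rate: 1/6 + 1/20 + 1/5 = (10 + 3 + 12)/60 = 25/60 = 5/12 per minute.
Remaining 1/6 at 5/12 per minute takes 2/5 minutes.
Total from the start = 5 + 2/5 = 27/5 minutes.

27/5 minutes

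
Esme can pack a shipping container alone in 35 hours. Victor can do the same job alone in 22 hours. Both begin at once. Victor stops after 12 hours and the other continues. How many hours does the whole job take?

175/11 hours

In the first 12 hours the combined rate is 57/770, so 342/385 of the job is done, leaving 43/385.
After Victor leaves the rate is 1/35 per hour; the remaining 43/385 takes 43/11 hours.
Total = 12 + 43/11 = 175/11 hours.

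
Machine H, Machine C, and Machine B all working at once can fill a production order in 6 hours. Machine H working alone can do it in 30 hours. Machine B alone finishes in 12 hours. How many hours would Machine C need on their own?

20 hours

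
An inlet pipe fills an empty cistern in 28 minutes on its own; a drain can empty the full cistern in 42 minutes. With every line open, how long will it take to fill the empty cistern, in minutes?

84 minutes

Net rate = 1/28 − 1/42 = (3 − 2)/84 = 1/84 per minute.
Filling time = 1 ÷ (1/84) = 84 minutes.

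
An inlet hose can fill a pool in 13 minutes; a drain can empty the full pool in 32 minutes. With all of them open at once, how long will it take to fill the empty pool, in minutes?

Net rate = 1/13 − 1/32 = (32 − 13)/416 = 19/416 per minute.
Filling time = 1 ÷ (19/416) = 416/19 minutes.

416/19 minutes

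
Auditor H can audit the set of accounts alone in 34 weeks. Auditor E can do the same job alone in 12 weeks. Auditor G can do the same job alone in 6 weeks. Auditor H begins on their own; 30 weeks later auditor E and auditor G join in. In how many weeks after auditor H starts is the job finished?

In the first 30 weeks auditor H alone does 30/34 = 15/17 of the job, leaving 2/17.
Once everyone is working, combined rate: 1/34 + 1/12 + 1/6 = (6 + 17 + 34)/204 = 57/204 = 19/68 per week.
Remaining 2/17 at 19/68 per week takes 8/19 weeks.
Total from the start = 30 + 8/19 = 578/19 weeks.

578/19 weeks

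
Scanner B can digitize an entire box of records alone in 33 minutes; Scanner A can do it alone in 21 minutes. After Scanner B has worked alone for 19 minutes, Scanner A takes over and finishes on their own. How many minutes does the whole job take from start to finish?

In 19 minutes Scanner B does 19/33 of the job, leaving 14/33.
Scanner A works at 1/21 per minute, so finishing takes 14/33 ÷ 1/21 = 98/11 minutes.
Total time = 19 + 98/11 = 307/11 minutes.

307/11 minutes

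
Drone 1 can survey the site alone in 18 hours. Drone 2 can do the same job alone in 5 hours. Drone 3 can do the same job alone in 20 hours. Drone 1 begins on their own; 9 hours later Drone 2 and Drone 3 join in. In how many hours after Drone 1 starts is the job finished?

In the first 9 hours Drone 1 alone does 9/18 = 1/2 of the job, leaving 1/2.
Once everyone is working, combined rate: 1/18 + 1/5 + 1/20 = (10 + 36 + 9)/180 = 55/180 = 11/36 per hour.
Remaining 1/2 at 11/36 per hour takes 18/11 hours.
Total from the start = 9 + 18/11 = 117/11 hours.

117/11 hours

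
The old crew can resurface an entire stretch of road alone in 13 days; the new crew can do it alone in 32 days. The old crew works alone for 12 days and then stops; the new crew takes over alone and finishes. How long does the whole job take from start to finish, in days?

188/13 days

In 12 days the old crew does 12/13 of the job, leaving 1/13.
The new crew works at 1/32 per day, so finishing takes 1/13 ÷ 1/32 = 32/13 days.
Total time = 12 + 32/13 = 188/13 days.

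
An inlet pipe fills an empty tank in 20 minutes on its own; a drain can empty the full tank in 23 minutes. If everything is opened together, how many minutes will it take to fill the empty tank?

460/3 minutes

Net rate = 1/20 − 1/23 = (23 − 20)/460 = 3/460 per minute.
Filling time = 1 ÷ (3/460) = 460/3 minutes.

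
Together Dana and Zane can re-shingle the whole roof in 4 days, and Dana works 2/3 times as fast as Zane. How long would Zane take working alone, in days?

20/3 days

Let Zane's rate be r; then Dana's rate is (2/3)r, so together (2/3 + 1)r = (5/3)r = 1/4.
Thus r = 3/20 per day.
Zane alone: 20/3 days; Dana alone: 10 days.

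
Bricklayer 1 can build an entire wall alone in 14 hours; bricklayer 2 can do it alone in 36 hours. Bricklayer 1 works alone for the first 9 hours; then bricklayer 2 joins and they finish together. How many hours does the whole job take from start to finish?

In 9 hours bricklayer 1 does 9/14 of the job, leaving 5/14.
Bricklayer 1 and bricklayer 2 together work at 25/252 per hour, so finishing takes 5/14 ÷ 25/252 = 18/5 hours.
Total time = 9 + 18/5 = 63/5 hours.

63/5 hours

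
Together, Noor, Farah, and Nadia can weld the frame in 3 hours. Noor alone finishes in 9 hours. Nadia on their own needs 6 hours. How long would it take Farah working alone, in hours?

18 hours

Combined rate is 1/3 per hour.
Known contribution: 1/9 + 1/6 = (2 + 3)/18 = 5/18 per hour.
So Farah's rate is 1/3 − 5/18 = 1/18, meaning 18 hours alone.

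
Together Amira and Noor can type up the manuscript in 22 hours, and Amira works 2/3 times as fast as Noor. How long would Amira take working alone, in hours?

55 hours

Let Noor's rate be r; then Amira's rate is (2/3)r, so together (2/3 + 1)r = (5/3)r = 1/22.
Thus r = 3/110 per hour.
Noor alone: 110/3 hours; Amira alone: 55 hours.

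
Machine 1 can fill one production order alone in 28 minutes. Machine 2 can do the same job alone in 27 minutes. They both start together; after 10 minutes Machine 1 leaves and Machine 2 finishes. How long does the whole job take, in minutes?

243/14 minutes

In the first 10 minutes the combined rate is 55/756, so 275/378 of the job is done, leaving 103/378.
After Machine 1 leaves the rate is 1/27 per minute; the remaining 103/378 takes 103/14 minutes.
Total = 10 + 103/14 = 243/14 minutes.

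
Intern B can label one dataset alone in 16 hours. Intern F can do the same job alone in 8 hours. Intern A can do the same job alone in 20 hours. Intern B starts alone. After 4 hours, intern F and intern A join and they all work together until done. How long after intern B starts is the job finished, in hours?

136/19 hours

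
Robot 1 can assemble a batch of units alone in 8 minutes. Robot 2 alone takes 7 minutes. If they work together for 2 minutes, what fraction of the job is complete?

Combined rate: 1/8 + 1/7 = (7 + 8)/56 = 15/56 per minute.
In 2 minutes they complete 2·15/56 = 15/28 of the job.

15/28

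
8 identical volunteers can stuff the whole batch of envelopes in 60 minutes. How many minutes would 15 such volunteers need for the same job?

32 minutes

Total work is 8·60 = 480 volunteer-minutes.
With 15 volunteers: 480/15 = 32 minutes.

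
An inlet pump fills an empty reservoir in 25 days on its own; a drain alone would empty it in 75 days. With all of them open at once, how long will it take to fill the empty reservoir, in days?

Net rate = 1/25 − 1/75 = (3 − 1)/75 = 2/75 per day.
Filling time = 1 ÷ (2/75) = 75/2 days.

75/2 days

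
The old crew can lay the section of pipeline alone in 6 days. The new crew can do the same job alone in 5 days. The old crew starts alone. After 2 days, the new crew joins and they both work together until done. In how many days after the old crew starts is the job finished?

42/11 days

In the first 2 days the old crew alone does 2/6 = 1/3 of the job, leaving 2/3.
Once everyone is working, combined rate: 1/6 + 1/5 = (5 + 6)/30 = 11/30 per day.
Remaining 2/3 at 11/30 per day takes 20/11 days.
Total from the start = 2 + 20/11 = 42/11 days.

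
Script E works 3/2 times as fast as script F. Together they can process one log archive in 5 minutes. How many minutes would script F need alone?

25/2 minutes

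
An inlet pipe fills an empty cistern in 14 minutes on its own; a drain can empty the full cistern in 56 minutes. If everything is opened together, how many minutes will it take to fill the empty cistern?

56/3 minutes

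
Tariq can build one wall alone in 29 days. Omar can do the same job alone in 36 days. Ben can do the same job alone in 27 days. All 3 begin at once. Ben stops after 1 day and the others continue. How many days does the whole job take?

232/15 days

In the first 1 day the combined rate is 311/3132, so 311/3132 of the job is done, leaving 2821/3132.
After Ben leaves the rate is 65/1044 per day; the remaining 2821/3132 takes 217/15 days.
Total = 1 + 217/15 = 232/15 days.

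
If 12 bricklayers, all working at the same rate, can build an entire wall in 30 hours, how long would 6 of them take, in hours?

60 hours

Total work is 12·30 = 360 bricklayer-hours.
With 6 bricklayers: 360/6 = 60 hours.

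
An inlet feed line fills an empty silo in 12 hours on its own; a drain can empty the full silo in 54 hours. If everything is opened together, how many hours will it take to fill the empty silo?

Net rate = 1/12 − 1/54 = (9 − 2)/108 = 7/108 per hour.
Filling time = 1 ÷ (7/108) = 108/7 hours.

108/7 hours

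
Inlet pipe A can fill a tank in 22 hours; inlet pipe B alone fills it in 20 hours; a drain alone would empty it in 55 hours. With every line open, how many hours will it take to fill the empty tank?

Net rate = 1/22 + 1/20 − 1/55 = (10 + 11 − 4)/220 = 17/220 per hour.
Filling time = 1 ÷ (17/220) = 220/17 hours.

220/17 hours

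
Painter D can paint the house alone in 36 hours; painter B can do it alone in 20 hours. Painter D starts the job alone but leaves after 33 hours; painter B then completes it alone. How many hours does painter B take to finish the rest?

In 33 hours painter D does 33/36 = 11/12 of the job, leaving 1/12.
Painter B works at 1/20 per hour, so finishing takes 1/12 ÷ 1/20 = 5/3 hours.

5/3 hours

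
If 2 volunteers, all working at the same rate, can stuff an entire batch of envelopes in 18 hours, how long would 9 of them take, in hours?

Total work is 2·18 = 36 volunteer-hours.
With 9 volunteers: 36/9 = 4 hours.

4 hours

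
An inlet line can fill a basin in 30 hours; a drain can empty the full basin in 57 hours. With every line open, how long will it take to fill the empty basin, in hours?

Net rate = 1/30 − 1/57 = (19 − 10)/570 = 9/570 = 3/190 per hour.
Filling time = 1 ÷ (3/190) = 190/3 hours.

190/3 hours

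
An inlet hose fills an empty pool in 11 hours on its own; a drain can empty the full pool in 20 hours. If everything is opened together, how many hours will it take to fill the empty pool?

220/9 hours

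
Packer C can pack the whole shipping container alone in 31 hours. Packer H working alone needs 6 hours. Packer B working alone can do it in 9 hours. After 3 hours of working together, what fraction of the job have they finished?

173/186

Combined rate: 1/31 + 1/6 + 1/9 = (18 + 93 + 62)/558 = 173/558 per hour.
In 3 hours they complete 3·173/558 = 173/186 of the job.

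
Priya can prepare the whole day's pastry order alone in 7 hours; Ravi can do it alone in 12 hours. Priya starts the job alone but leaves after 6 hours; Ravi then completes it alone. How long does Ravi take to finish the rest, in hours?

In 6 hours Priya does 6/7 of the job, leaving 1/7.
Ravi works at 1/12 per hour, so finishing takes 1/7 ÷ 1/12 = 12/7 hours.

12/7 hours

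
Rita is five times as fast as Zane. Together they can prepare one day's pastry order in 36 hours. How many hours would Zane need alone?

216 hours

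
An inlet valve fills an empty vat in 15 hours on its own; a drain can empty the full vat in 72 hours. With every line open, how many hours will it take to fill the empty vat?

Net rate = 1/15 − 1/72 = (24 − 5)/360 = 19/360 per hour.
Filling time = 1 ÷ (19/360) = 360/19 hours.

360/19 hours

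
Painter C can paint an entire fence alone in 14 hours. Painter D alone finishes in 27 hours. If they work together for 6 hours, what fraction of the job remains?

22/63

Combined rate: 1/14 + 1/27 = (27 + 14)/378 = 41/378 per hour.
In 6 hours they complete 6·41/378 = 41/63 of the job.
So 22/63 remains.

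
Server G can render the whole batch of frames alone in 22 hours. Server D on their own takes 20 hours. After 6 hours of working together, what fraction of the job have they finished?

Combined rate: 1/22 + 1/20 = (10 + 11)/220 = 21/220 per hour.
In 6 hours they complete 6·21/220 = 63/110 of the job.

63/110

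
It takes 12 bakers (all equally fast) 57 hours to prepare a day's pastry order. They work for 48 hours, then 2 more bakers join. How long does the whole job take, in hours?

One baker does 1/684 of the job per hour.
After 48 hours with 12 bakers, 16/19 is done (3/19 left).
With 14 bakers the rate is 14/684 = 7/342, so the rest takes 3/19 ÷ 7/342 = 54/7 hours.
Total = 48 + 54/7 = 390/7 hours.

390/7 hours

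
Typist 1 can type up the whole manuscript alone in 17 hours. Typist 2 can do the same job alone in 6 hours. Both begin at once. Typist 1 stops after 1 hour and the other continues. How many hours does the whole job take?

96/17 hours

In the first 1 hour the combined rate is 23/102, so 23/102 of the job is done, leaving 79/102.
After Typist 1 leaves the rate is 1/6 per hour; the remaining 79/102 takes 79/17 hours.
Total = 1 + 79/17 = 96/17 hours.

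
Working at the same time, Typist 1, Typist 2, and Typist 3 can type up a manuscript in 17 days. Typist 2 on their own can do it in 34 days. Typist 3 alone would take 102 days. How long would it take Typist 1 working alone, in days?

Combined rate is 1/17 per day.
Known contribution: 1/34 + 1/102 = (3 + 1)/102 = 4/102 = 2/51 per day.
So Typist 1's rate is 1/17 − 2/51 = 1/51, meaning 51 days alone.

51 days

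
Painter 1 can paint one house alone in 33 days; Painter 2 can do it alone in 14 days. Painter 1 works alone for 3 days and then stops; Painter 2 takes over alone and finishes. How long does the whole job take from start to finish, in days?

173/11 days

In 3 days Painter 1 does 3/33 = 1/11 of the job, leaving 10/11.
Painter 2 works at 1/14 per day, so finishing takes 10/11 ÷ 1/14 = 140/11 days.
Total time = 3 + 140/11 = 173/11 days.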